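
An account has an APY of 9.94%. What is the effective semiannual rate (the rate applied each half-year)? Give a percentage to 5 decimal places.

4.85228%

The per-half-year rate i satisfies (1 + i)^2 = 1 + 0.0994.
i = 1.0994^(1/2) − 1 = 0.0485228 = 4.85228%.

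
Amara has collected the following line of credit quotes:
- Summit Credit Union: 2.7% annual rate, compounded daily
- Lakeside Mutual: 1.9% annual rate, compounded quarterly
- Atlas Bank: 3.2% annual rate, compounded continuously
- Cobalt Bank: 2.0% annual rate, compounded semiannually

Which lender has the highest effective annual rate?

Atlas Bank

Summit Credit Union: (1 + 0.027/365)^365 − 1 = 2.737%
Lakeside Mutual: (1 + 0.019/4)^4 − 1 = 1.914%
Atlas Bank: e^0.032 − 1 = 3.252%
Cobalt Bank: (1 + 0.020/2)^2 − 1 = 2.010%
The highest effective annual rate is Atlas Bank at 3.252%.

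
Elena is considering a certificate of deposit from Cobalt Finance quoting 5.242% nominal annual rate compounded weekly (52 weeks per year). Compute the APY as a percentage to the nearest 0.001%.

EAR = (1 + 0.05242/52)^52 − 1.
= (1 + 0.001008)^52 − 1 = 1.053790 − 1 = 5.379%.

5.379%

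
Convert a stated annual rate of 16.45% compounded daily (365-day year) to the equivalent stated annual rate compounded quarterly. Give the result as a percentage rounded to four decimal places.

16.7891%

EAR = (1 + 0.1645/365)^365 − 1 = 0.178760.
Solve (1 + r/4)^4 = 1.178760: r/4 = 1.178760^(1/4) − 1 = 0.041973, so r = 0.167891 = 16.7891%.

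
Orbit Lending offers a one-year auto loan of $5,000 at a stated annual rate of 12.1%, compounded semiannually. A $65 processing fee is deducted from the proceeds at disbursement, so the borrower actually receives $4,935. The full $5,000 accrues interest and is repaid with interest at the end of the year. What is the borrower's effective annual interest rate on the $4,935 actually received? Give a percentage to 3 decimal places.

Amount owed after one year: 5,000 × (1 + 0.121/2)^2 = 5,000 × 1.124660 = $5,623.30.
Effective rate on net proceeds: 5,623.30 / 4,935 − 1 = 0.139473 = 13.947%.

13.947%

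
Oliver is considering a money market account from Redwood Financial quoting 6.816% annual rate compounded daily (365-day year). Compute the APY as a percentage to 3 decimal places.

7.053%

EAR = (1 + 0.06816/365)^365 − 1.
= (1 + 0.000187)^365 − 1 = 1.070530 − 1 = 7.053%.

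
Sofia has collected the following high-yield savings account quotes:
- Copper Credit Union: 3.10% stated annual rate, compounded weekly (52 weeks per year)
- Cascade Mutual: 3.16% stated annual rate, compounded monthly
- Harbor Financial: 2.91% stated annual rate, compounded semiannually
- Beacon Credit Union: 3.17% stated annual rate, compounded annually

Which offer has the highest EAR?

Cascade Mutual

Copper Credit Union: (1 + 0.0310/52)^52 − 1 = 3.148%
Cascade Mutual: (1 + 0.0316/12)^12 − 1 = 3.206%
Harbor Financial: (1 + 0.0291/2)^2 − 1 = 2.931%
Beacon Credit Union: compounded annually, EAR = 3.170%
The highest effective annual rate is Cascade Mutual at 3.206%.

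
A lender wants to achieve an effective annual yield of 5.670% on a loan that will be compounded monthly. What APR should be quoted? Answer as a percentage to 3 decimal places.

5.528%

(1 + r/12)^12 − 1 = 0.05670, so 1 + r/12 = 1.05670^(1/12).
r/12 = 0.004606, so r = 0.055278 = 5.528%.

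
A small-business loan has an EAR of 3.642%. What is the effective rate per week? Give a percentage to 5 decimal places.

0.06882%

The per-week rate i satisfies (1 + i)^52 = 1 + 0.03642.
i = 1.03642^(1/52) − 1 = 0.0006882 = 0.06882%.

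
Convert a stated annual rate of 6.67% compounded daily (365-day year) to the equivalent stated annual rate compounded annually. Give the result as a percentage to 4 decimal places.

EAR = (1 + 0.0667/365)^365 − 1 = 0.068968.
Compounded annually, the equivalent nominal rate is the EAR itself: 6.8968%.

6.8968%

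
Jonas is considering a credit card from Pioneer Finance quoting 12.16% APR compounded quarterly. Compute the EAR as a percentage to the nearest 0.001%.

EAR = (1 + 0.1216/4)^4 − 1.
= (1 + 0.030400)^4 − 1 = 1.127258 − 1 = 12.726%.

12.726%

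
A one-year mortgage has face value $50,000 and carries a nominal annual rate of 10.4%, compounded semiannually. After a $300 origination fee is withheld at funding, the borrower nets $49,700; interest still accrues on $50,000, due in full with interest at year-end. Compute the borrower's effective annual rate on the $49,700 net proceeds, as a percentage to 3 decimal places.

Amount owed after one year: 50,000 × (1 + 0.104/2)^2 = 50,000 × 1.106704 = $55,335.20.
Effective rate on net proceeds: 55,335.20 / 49,700 − 1 = 0.113384 = 11.338%.

11.338%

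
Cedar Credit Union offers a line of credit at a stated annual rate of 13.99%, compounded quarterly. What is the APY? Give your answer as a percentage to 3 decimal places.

EAR = (1 + 0.1399/4)^4 − 1.
= 1.147412 − 1 = 14.741%.

14.741%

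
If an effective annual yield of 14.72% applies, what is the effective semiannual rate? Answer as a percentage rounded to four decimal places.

7.1074%

The per-half-year rate i satisfies (1 + i)^2 = 1 + 0.1472.
i = 1.1472^(1/2) − 1 = 0.0710742 = 7.1074%.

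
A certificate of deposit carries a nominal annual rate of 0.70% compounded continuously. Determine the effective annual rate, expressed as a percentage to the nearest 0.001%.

With continuous compounding, EAR = e^0.0070 − 1.
e^0.0070 = 1.007025, so EAR = 0.007025 = 0.702%.

0.702%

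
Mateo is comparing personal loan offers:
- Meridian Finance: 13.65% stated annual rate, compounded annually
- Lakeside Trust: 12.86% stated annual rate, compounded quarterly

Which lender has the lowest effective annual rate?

Lakeside Trust

Meridian Finance: compounded annually, EAR = 13.650%
Lakeside Trust: (1 + 0.1286/4)^4 − 1 = 13.494%
The lowest effective annual rate is Lakeside Trust at 13.494%.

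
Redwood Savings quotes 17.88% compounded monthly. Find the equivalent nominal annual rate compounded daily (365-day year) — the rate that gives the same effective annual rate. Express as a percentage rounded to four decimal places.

17.7524%

EAR = (1 + 0.1788/12)^12 − 1 = 0.194205.
Solve (1 + r/365)^365 = 1.194205: r/365 = 1.194205^(1/365) − 1 = 0.000486, so r = 0.177524 = 17.7524%.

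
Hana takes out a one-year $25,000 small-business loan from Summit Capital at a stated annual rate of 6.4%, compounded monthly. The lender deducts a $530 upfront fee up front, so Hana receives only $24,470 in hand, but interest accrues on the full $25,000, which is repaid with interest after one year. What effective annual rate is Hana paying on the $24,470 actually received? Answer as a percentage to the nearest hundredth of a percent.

Amount owed after one year: 25,000 × (1 + 0.064/12)^12 = 25,000 × 1.065911 = $26,647.78.
Effective rate on net proceeds: 26,647.78 / 24,470 − 1 = 0.088998 = 8.90%.

8.90%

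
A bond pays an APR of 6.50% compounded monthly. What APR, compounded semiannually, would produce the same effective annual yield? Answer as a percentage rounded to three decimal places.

6.589%

EAR = (1 + 0.0650/12)^12 − 1 = 0.066972.
Solve (1 + r/2)^2 = 1.066972: r/2 = 1.066972^(1/2) − 1 = 0.032943, so r = 0.065887 = 6.589%.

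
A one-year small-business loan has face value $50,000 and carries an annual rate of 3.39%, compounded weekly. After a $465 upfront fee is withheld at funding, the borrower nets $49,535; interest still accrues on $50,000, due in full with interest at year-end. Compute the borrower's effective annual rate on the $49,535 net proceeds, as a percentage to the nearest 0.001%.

4.418%

Amount owed after one year: 50,000 × (1 + 0.0339/52)^52 = 50,000 × 1.034470 = $51,723.49.
Effective rate on net proceeds: 51,723.49 / 49,535 − 1 = 0.044181 = 4.418%.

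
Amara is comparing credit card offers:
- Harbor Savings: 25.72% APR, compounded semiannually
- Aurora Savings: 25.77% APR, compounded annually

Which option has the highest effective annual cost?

Harbor Savings

Harbor Savings: (1 + 0.2572/2)^2 − 1 = 27.374%
Aurora Savings: compounded annually, EAR = 25.770%
The highest effective annual rate is Harbor Savings at 27.374%.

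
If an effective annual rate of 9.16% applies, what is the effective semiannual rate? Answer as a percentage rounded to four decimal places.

The per-half-year rate i satisfies (1 + i)^2 = 1 + 0.0916.
i = 1.0916^(1/2) − 1 = 0.0447966 = 4.4797%.

4.4797%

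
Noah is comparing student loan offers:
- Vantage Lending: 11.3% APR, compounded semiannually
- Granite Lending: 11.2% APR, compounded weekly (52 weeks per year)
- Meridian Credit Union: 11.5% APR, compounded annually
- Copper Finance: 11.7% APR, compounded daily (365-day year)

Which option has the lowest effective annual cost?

Vantage Lending: (1 + 0.113/2)^2 − 1 = 11.619%
Granite Lending: (1 + 0.112/52)^52 − 1 = 11.838%
Meridian Credit Union: compounded annually, EAR = 11.500%
Copper Finance: (1 + 0.117/365)^365 − 1 = 12.410%
The lowest effective annual rate is Meridian Credit Union at 11.500%.

Meridian Credit Union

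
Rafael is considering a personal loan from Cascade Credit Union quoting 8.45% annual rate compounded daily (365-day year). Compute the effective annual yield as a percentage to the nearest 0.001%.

8.816%

EAR = (1 + 0.0845/365)^365 − 1.
= 1.088162 − 1 = 8.816%.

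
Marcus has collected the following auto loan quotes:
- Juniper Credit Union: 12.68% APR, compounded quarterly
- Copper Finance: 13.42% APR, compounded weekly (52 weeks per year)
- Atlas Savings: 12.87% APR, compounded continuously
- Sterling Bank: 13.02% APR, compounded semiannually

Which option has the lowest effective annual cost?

Juniper Credit Union: (1 + 0.1268/4)^4 − 1 = 13.296%
Copper Finance: (1 + 0.1342/52)^52 − 1 = 14.342%
Atlas Savings: e^0.1287 − 1 = 13.735%
Sterling Bank: (1 + 0.1302/2)^2 − 1 = 13.444%
The lowest effective annual rate is Juniper Credit Union at 13.296%.

Juniper Credit Union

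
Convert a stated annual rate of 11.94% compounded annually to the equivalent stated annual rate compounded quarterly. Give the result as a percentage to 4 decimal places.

11.4398%

Compounded annually, EAR = nominal = 0.119400.
Solve (1 + r/4)^4 = 1.119400: r/4 = 1.119400^(1/4) − 1 = 0.028600, so r = 0.114398 = 11.4398%.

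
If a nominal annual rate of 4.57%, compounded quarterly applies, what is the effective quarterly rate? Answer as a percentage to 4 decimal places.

1.1425%

With a nominal annual rate compounded quarterly, the periodic rate is the nominal rate divided by 4.
i = 0.0457 / 4 = 0.0114250 = 1.1425%.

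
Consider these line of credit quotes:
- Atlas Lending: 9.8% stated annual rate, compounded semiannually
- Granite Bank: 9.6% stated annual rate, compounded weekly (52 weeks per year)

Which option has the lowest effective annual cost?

Atlas Lending: (1 + 0.098/2)^2 − 1 = 10.040%
Granite Bank: (1 + 0.096/52)^52 − 1 = 10.066%
The lowest effective annual rate is Atlas Lending at 10.040%.

Atlas Lending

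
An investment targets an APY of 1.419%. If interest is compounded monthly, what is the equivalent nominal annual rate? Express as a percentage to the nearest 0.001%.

1.410%

(1 + r/12)^12 − 1 = 0.01419, so 1 + r/12 = 1.01419^(1/12).
r/12 = 0.001175, so r = 0.014099 = 1.410%.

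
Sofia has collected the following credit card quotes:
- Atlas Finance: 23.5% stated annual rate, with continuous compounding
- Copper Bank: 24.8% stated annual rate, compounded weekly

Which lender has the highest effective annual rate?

Copper Bank

Atlas Finance: e^0.235 − 1 = 26.491%
Copper Bank: (1 + 0.248/52)^52 − 1 = 28.070%
The highest effective annual rate is Copper Bank at 28.070%.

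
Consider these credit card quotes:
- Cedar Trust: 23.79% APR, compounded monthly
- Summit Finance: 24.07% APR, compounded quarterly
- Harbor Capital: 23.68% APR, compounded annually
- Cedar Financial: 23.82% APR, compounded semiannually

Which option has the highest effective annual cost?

Cedar Trust

Cedar Trust: (1 + 0.2379/12)^12 − 1 = 26.563%
Summit Finance: (1 + 0.2407/4)^4 − 1 = 26.331%
Harbor Capital: compounded annually, EAR = 23.680%
Cedar Financial: (1 + 0.2382/2)^2 − 1 = 25.238%
The highest effective annual rate is Cedar Trust at 26.563%.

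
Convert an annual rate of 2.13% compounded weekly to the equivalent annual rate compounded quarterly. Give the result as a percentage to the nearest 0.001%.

EAR = (1 + 0.0213/52)^52 − 1 = 0.021524.
Solve (1 + r/4)^4 = 1.021524: r/4 = 1.021524^(1/4) − 1 = 0.005338, so r = 0.021352 = 2.135%.

2.135%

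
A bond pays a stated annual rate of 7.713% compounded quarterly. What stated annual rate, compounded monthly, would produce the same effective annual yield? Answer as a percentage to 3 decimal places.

7.664%

EAR = (1 + 0.07713/4)^4 − 1 = 0.079390.
Solve (1 + r/12)^12 = 1.079390: r/12 = 1.079390^(1/12) − 1 = 0.006387, so r = 0.076639 = 7.664%.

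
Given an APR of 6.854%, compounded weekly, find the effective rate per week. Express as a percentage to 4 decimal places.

0.1318%

With a nominal annual rate compounded weekly, the periodic rate is the nominal rate divided by 52.
i = 0.06854 / 52 = 0.0013181 = 0.1318%.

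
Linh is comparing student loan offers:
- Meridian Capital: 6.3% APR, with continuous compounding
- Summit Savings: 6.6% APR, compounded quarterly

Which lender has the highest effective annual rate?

Meridian Capital: e^0.063 − 1 = 6.503%
Summit Savings: (1 + 0.066/4)^4 − 1 = 6.765%
The highest effective annual rate is Summit Savings at 6.765%.

Summit Savings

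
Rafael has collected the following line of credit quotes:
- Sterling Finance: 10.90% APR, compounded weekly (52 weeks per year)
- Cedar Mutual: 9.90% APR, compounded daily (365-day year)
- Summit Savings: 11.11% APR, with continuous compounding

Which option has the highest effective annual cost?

Summit Savings

Sterling Finance: (1 + 0.1090/52)^52 − 1 = 11.504%
Cedar Mutual: (1 + 0.0990/365)^365 − 1 = 10.405%
Summit Savings: e^0.1111 − 1 = 11.751%
The highest effective annual rate is Summit Savings at 11.751%.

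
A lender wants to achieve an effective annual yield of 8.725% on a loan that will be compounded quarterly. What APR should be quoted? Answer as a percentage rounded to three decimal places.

(1 + r/4)^4 − 1 = 0.08725, so 1 + r/4 = 1.08725^(1/4).
r/4 = 0.021133, so r = 0.084532 = 8.453%.

8.453%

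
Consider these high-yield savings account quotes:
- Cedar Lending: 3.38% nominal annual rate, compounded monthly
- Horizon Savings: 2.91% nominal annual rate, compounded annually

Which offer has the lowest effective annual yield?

Horizon Savings

Cedar Lending: (1 + 0.0338/12)^12 − 1 = 3.433%
Horizon Savings: compounded annually, EAR = 2.910%
The lowest effective annual rate is Horizon Savings at 2.910%.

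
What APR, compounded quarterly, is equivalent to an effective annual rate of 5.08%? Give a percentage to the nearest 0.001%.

(1 + r/4)^4 − 1 = 0.0508, so 1 + r/4 = 1.0508^(1/4).
r/4 = 0.012465, so r = 0.049860 = 4.986%.

4.986%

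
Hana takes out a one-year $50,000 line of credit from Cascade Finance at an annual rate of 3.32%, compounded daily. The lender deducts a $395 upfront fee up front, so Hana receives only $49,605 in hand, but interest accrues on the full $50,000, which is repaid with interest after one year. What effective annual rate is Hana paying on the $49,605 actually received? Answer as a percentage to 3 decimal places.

Amount owed after one year: 50,000 × (1 + 0.0332/365)^365 = 50,000 × 1.033756 = $51,687.79.
Effective rate on net proceeds: 51,687.79 / 49,605 − 1 = 0.041987 = 4.199%.

4.199%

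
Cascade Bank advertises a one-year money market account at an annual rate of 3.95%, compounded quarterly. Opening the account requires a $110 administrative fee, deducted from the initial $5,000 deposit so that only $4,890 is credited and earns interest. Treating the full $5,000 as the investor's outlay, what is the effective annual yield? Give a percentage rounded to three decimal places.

1.721%

Value after one year: 4,890 × (1 + 0.0395/4)^4 = 4,890 × 1.040089 = $5,086.03.
Effective yield on the $5,000 outlay: 5,086.03 / 5,000 − 1 = 0.017207 = 1.721%.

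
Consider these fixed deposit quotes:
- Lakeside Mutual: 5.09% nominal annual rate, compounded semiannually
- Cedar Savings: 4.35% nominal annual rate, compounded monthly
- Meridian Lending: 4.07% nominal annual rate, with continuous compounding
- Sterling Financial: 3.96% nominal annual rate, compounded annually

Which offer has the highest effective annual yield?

Lakeside Mutual

Lakeside Mutual: (1 + 0.0509/2)^2 − 1 = 5.155%
Cedar Savings: (1 + 0.0435/12)^12 − 1 = 4.438%
Meridian Lending: e^0.0407 − 1 = 4.154%
Sterling Financial: compounded annually, EAR = 3.960%
The highest effective annual rate is Lakeside Mutual at 5.155%.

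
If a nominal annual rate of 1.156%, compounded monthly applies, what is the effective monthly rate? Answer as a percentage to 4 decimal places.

0.0963%

With a nominal annual rate compounded monthly, the periodic rate is the nominal rate divided by 12.
i = 0.01156 / 12 = 0.0009633 = 0.0963%.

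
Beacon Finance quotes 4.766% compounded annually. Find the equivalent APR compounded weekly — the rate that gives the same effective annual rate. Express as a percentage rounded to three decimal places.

Compounded annually, EAR = nominal = 0.047660.
Solve (1 + r/52)^52 = 1.047660: r/52 = 1.047660^(1/52) − 1 = 0.000896, so r = 0.046580 = 4.658%.

4.658%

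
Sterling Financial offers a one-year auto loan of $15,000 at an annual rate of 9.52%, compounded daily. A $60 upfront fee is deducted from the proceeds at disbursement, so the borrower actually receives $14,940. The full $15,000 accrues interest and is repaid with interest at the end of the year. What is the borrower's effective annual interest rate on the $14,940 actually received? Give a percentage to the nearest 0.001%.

10.428%

Amount owed after one year: 15,000 × (1 + 0.0952/365)^365 = 15,000 × 1.099865 = $16,497.98.
Effective rate on net proceeds: 16,497.98 / 14,940 − 1 = 0.104282 = 10.428%.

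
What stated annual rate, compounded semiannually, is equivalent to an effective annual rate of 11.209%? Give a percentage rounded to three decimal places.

(1 + r/2)^2 − 1 = 0.11209, so 1 + r/2 = 1.11209^(1/2).
r/2 = 0.054557, so r = 0.109114 = 10.911%.

10.911%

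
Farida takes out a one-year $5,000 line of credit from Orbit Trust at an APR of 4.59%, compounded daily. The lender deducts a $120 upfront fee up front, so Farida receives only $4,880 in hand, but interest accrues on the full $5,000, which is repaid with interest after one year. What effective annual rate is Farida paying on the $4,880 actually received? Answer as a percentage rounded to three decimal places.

7.271%

Amount owed after one year: 5,000 × (1 + 0.0459/365)^365 = 5,000 × 1.046967 = $5,234.83.
Effective rate on net proceeds: 5,234.83 / 4,880 − 1 = 0.072712 = 7.271%.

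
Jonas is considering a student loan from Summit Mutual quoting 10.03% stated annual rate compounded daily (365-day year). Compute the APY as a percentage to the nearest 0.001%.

EAR = (1 + 0.1003/365)^365 − 1.
= (1 + 0.000275)^365 − 1 = 1.105487 − 1 = 10.549%.

10.549%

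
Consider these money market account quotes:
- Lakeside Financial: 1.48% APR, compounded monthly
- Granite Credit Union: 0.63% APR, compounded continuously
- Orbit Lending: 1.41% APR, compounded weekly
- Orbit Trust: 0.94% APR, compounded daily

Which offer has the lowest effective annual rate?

Lakeside Financial: (1 + 0.0148/12)^12 − 1 = 1.490%
Granite Credit Union: e^0.0063 − 1 = 0.632%
Orbit Lending: (1 + 0.0141/52)^52 − 1 = 1.420%
Orbit Trust: (1 + 0.0094/365)^365 − 1 = 0.944%
The lowest effective annual rate is Granite Credit Union at 0.632%.

Granite Credit Union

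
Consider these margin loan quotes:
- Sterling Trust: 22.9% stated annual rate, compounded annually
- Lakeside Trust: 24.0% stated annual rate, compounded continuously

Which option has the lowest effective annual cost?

Sterling Trust: compounded annually, EAR = 22.900%
Lakeside Trust: e^0.240 − 1 = 27.125%
The lowest effective annual rate is Sterling Trust at 22.900%.

Sterling Trust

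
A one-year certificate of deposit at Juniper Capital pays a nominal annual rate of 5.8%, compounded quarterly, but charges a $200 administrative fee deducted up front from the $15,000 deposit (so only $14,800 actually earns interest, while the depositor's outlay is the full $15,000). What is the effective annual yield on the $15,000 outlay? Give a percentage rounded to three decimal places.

Value after one year: 14,800 × (1 + 0.058/4)^4 = 14,800 × 1.059274 = $15,677.25.
Effective yield on the $15,000 outlay: 15,677.25 / 15,000 − 1 = 0.045150 = 4.515%.

4.515%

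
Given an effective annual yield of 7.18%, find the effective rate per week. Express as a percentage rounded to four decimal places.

0.1334%

The per-week rate i satisfies (1 + i)^52 = 1 + 0.0718.
i = 1.0718^(1/52) − 1 = 0.0013343 = 0.1334%.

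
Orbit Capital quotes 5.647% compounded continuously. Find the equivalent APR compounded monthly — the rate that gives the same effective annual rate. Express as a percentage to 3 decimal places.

5.660%

EAR under continuous compounding: e^0.05647 − 1 = 0.058095.
Solve (1 + r/12)^12 = 1.058095: r/12 = 1.058095^(1/12) − 1 = 0.004717, so r = 0.056603 = 5.660%.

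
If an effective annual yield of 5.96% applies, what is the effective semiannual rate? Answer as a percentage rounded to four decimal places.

2.9369%

The per-half-year rate i satisfies (1 + i)^2 = 1 + 0.0596.
i = 1.0596^(1/2) − 1 = 0.0293687 = 2.9369%.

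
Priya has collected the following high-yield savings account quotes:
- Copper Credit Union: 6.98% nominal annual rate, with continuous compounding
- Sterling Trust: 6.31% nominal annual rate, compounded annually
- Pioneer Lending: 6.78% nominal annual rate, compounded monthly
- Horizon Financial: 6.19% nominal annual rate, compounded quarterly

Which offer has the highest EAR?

Copper Credit Union: e^0.0698 − 1 = 7.229%
Sterling Trust: compounded annually, EAR = 6.310%
Pioneer Lending: (1 + 0.0678/12)^12 − 1 = 6.995%
Horizon Financial: (1 + 0.0619/4)^4 − 1 = 6.335%
The highest effective annual rate is Copper Credit Union at 7.229%.

Copper Credit Union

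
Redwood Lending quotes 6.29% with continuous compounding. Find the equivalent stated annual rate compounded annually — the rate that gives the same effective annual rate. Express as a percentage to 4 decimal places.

6.4920%

EAR under continuous compounding: e^0.0629 − 1 = 0.064920.
Compounded annually, the equivalent nominal rate is the EAR itself: 6.4920%.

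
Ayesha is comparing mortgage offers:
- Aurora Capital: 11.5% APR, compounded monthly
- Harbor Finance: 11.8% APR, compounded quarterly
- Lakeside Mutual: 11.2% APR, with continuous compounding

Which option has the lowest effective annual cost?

Aurora Capital: (1 + 0.115/12)^12 − 1 = 12.126%
Harbor Finance: (1 + 0.118/4)^4 − 1 = 12.332%
Lakeside Mutual: e^0.112 − 1 = 11.851%
The lowest effective annual rate is Lakeside Mutual at 11.851%.

Lakeside Mutual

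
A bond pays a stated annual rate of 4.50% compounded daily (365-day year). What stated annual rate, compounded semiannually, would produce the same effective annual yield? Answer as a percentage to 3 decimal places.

EAR = (1 + 0.0450/365)^365 − 1 = 0.046025.
Solve (1 + r/2)^2 = 1.046025: r/2 = 1.046025^(1/2) − 1 = 0.022754, so r = 0.045507 = 4.551%.

4.551%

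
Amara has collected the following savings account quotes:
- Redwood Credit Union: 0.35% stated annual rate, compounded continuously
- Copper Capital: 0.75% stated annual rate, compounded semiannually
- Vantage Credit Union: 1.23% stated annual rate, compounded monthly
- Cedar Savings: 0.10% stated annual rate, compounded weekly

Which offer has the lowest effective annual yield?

Redwood Credit Union: e^0.0035 − 1 = 0.351%
Copper Capital: (1 + 0.0075/2)^2 − 1 = 0.751%
Vantage Credit Union: (1 + 0.0123/12)^12 − 1 = 1.237%
Cedar Savings: (1 + 0.0010/52)^52 − 1 = 0.100%
The lowest effective annual rate is Cedar Savings at 0.100%.

Cedar Savings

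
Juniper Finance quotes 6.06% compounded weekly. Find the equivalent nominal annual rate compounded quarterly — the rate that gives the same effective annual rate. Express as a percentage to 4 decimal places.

6.1026%

EAR = (1 + 0.0606/52)^52 − 1 = 0.062436.
Solve (1 + r/4)^4 = 1.062436: r/4 = 1.062436^(1/4) − 1 = 0.015256, so r = 0.061026 = 6.1026%.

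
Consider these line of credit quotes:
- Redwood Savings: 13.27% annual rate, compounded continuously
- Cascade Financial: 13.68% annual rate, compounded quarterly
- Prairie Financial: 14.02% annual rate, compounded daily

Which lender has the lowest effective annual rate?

Redwood Savings

Redwood Savings: e^0.1327 − 1 = 14.191%
Cascade Financial: (1 + 0.1368/4)^4 − 1 = 14.398%
Prairie Financial: (1 + 0.1402/365)^365 − 1 = 15.047%
The lowest effective annual rate is Redwood Savings at 14.191%.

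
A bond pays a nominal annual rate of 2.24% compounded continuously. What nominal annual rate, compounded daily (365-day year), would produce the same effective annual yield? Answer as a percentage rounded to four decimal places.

EAR under continuous compounding: e^0.0224 − 1 = 0.022653.
Solve (1 + r/365)^365 = 1.022653: r/365 = 1.022653^(1/365) − 1 = 0.000061, so r = 0.022401 = 2.2401%.

2.2401%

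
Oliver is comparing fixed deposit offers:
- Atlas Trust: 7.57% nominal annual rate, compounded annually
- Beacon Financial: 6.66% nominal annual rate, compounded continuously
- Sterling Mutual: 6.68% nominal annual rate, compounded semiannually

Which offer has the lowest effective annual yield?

Sterling Mutual

Atlas Trust: compounded annually, EAR = 7.570%
Beacon Financial: e^0.0666 − 1 = 6.887%
Sterling Mutual: (1 + 0.0668/2)^2 − 1 = 6.792%
The lowest effective annual rate is Sterling Mutual at 6.792%.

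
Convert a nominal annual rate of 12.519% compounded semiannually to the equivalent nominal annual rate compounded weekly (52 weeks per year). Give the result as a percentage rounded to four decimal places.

12.1570%

EAR = (1 + 0.12519/2)^2 − 1 = 0.129108.
Solve (1 + r/52)^52 = 1.129108: r/52 = 1.129108^(1/52) − 1 = 0.002338, so r = 0.121570 = 12.1570%.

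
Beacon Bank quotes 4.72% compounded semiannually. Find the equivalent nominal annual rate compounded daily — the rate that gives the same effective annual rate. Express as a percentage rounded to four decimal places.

EAR = (1 + 0.0472/2)^2 − 1 = 0.047757.
Solve (1 + r/365)^365 = 1.047757: r/365 = 1.047757^(1/365) − 1 = 0.000128, so r = 0.046655 = 4.6655%.

4.6655%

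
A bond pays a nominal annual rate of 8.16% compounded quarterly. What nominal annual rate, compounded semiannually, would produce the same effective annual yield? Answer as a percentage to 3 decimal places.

8.243%

EAR = (1 + 0.0816/4)^4 − 1 = 0.084131.
Solve (1 + r/2)^2 = 1.084131: r/2 = 1.084131^(1/2) − 1 = 0.041216, so r = 0.082432 = 8.243%.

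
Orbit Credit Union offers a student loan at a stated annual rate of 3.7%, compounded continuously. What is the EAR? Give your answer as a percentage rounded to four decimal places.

With continuous compounding, EAR = e^0.037 − 1.
e^0.037 = 1.037693, so EAR = 0.037693 = 3.7693%.

3.7693%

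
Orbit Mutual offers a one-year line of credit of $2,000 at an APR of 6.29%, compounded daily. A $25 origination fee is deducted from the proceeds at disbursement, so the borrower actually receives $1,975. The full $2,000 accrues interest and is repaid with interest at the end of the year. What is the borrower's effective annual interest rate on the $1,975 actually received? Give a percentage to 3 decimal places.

7.839%

Amount owed after one year: 2,000 × (1 + 0.0629/365)^365 = 2,000 × 1.064915 = $2,129.83.
Effective rate on net proceeds: 2,129.83 / 1,975 − 1 = 0.078395 = 7.839%.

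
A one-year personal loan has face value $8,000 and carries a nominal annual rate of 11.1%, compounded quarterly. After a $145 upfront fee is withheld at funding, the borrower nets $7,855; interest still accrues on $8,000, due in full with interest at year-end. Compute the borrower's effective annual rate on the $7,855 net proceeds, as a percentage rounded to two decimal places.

Amount owed after one year: 8,000 × (1 + 0.111/4)^4 = 8,000 × 1.115706 = $8,925.65.
Effective rate on net proceeds: 8,925.65 / 7,855 − 1 = 0.136302 = 13.63%.

13.63%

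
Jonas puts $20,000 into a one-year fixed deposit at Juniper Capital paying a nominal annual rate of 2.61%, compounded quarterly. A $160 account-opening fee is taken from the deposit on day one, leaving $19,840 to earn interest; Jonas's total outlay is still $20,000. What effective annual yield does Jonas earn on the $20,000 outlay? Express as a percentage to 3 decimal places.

1.815%

Value after one year: 19,840 × (1 + 0.0261/4)^4 = 19,840 × 1.026357 = $20,362.91.
Effective yield on the $20,000 outlay: 20,362.91 / 20,000 − 1 = 0.018146 = 1.815%.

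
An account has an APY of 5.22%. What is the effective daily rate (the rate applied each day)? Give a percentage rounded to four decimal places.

The per-day rate i satisfies (1 + i)^365 = 1 + 0.0522.
i = 1.0522^(1/365) − 1 = 0.0001394 = 0.0139%.

0.0139%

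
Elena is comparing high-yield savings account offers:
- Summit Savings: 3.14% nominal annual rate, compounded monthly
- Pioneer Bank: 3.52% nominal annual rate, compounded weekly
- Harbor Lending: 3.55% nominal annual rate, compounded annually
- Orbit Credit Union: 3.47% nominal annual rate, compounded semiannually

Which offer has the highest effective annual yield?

Summit Savings: (1 + 0.0314/12)^12 − 1 = 3.186%
Pioneer Bank: (1 + 0.0352/52)^52 − 1 = 3.581%
Harbor Lending: compounded annually, EAR = 3.550%
Orbit Credit Union: (1 + 0.0347/2)^2 − 1 = 3.500%
The highest effective annual rate is Pioneer Bank at 3.581%.

Pioneer Bank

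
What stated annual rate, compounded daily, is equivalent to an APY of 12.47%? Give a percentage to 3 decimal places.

(1 + r/365)^365 − 1 = 0.1247, so 1 + r/365 = 1.1247^(1/365).
r/365 = 0.000322, so r = 0.117535 = 11.754%.

11.754%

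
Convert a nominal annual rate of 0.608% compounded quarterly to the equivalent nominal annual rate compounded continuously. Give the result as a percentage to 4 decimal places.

0.6075%

EAR = (1 + 0.00608/4)^4 − 1 = 0.006094.
Equivalent continuous rate: r = ln(1 + 0.006094) = 0.006075 = 0.6075%.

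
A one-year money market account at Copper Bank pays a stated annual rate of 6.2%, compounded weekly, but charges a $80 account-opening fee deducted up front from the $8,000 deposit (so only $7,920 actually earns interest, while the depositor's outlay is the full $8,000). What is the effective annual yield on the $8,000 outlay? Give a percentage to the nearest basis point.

Value after one year: 7,920 × (1 + 0.062/52)^52 = 7,920 × 1.063923 = $8,426.27.
Effective yield on the $8,000 outlay: 8,426.27 / 8,000 − 1 = 0.053284 = 5.33%.

5.33%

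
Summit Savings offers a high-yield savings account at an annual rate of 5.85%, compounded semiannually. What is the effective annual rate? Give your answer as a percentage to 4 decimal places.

5.9356%

EAR = (1 + 0.0585/2)^2 − 1.
= 1.059356 − 1 = 5.9356%.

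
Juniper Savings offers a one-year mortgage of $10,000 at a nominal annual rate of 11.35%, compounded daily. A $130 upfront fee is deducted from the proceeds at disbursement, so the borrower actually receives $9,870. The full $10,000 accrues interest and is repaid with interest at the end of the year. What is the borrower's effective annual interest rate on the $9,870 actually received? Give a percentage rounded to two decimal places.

13.49%

Amount owed after one year: 10,000 × (1 + 0.1135/365)^365 = 10,000 × 1.120172 = $11,201.72.
Effective rate on net proceeds: 11,201.72 / 9,870 − 1 = 0.134926 = 13.49%.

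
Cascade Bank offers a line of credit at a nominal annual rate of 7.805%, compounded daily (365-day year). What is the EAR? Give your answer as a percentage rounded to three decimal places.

EAR = (1 + 0.07805/365)^365 − 1.
= (1 + 0.000214)^365 − 1 = 1.081168 − 1 = 8.117%.

8.117%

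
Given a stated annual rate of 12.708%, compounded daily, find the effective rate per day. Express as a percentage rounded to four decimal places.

0.0348%

With a nominal annual rate compounded daily, the periodic rate is the nominal rate divided by 365.
i = 0.12708 / 365 = 0.0003482 = 0.0348%.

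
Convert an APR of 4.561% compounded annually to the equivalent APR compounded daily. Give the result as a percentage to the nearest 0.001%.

4.460%

Compounded annually, EAR = nominal = 0.045610.
Solve (1 + r/365)^365 = 1.045610: r/365 = 1.045610^(1/365) − 1 = 0.000122, so r = 0.044603 = 4.460%.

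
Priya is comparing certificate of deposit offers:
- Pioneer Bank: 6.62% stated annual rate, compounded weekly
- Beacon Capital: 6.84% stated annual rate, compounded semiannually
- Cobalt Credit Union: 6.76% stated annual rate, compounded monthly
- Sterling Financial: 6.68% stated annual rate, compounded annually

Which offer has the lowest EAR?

Pioneer Bank: (1 + 0.0662/52)^52 − 1 = 6.840%
Beacon Capital: (1 + 0.0684/2)^2 − 1 = 6.957%
Cobalt Credit Union: (1 + 0.0676/12)^12 − 1 = 6.973%
Sterling Financial: compounded annually, EAR = 6.680%
The lowest effective annual rate is Sterling Financial at 6.680%.

Sterling Financial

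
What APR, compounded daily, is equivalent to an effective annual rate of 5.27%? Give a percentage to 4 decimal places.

(1 + r/365)^365 − 1 = 0.0527, so 1 + r/365 = 1.0527^(1/365).
r/365 = 0.000141, so r = 0.051362 = 5.1362%.

5.1362%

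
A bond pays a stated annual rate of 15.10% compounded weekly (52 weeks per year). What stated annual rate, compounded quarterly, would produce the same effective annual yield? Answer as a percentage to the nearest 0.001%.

EAR = (1 + 0.1510/52)^52 − 1 = 0.162742.
Solve (1 + r/4)^4 = 1.162742: r/4 = 1.162742^(1/4) − 1 = 0.038415, so r = 0.153659 = 15.366%.

15.366%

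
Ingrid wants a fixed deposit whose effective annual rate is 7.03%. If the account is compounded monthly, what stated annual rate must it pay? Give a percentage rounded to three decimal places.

(1 + r/12)^12 − 1 = 0.0703, so 1 + r/12 = 1.0703^(1/12).
r/12 = 0.005678, so r = 0.068132 = 6.813%.

6.813%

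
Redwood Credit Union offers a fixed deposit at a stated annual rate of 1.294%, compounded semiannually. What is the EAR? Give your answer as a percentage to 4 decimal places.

EAR = (1 + 0.01294/2)^2 − 1.
= 1.012982 − 1 = 1.2982%.

1.2982%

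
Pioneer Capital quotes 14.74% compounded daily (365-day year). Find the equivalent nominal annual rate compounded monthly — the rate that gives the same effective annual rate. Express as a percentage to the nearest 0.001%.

EAR = (1 + 0.1474/365)^365 − 1 = 0.158783.
Solve (1 + r/12)^12 = 1.158783: r/12 = 1.158783^(1/12) − 1 = 0.012357, so r = 0.148279 = 14.828%.

14.828%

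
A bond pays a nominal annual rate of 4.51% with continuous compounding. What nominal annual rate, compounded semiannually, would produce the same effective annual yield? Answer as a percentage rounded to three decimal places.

EAR under continuous compounding: e^0.0451 − 1 = 0.046132.
Solve (1 + r/2)^2 = 1.046132: r/2 = 1.046132^(1/2) − 1 = 0.022806, so r = 0.045612 = 4.561%.

4.561%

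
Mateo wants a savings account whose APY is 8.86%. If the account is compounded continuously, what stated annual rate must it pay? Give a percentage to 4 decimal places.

8.4892%

Continuous: nominal r satisfies e^r − 1 = 0.0886.
r = ln(1 + 0.0886) = ln(1.0886) = 0.084892 = 8.4892%.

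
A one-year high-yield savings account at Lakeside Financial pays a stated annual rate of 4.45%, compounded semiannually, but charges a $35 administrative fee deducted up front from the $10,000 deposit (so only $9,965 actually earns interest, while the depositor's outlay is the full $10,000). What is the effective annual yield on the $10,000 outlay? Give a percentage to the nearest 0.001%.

4.134%

Value after one year: 9,965 × (1 + 0.0445/2)^2 = 9,965 × 1.044995 = $10,413.38.
Effective yield on the $10,000 outlay: 10,413.38 / 10,000 − 1 = 0.041338 = 4.134%.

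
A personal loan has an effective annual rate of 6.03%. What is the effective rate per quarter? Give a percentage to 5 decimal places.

The per-quarter rate i satisfies (1 + i)^4 = 1 + 0.0603.
i = 1.0603^(1/4) − 1 = 0.0147456 = 1.47456%.

1.47456%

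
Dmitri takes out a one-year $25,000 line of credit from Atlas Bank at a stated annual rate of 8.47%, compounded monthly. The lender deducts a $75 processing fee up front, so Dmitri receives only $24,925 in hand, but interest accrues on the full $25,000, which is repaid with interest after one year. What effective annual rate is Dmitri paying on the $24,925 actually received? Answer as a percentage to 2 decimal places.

9.13%

Amount owed after one year: 25,000 × (1 + 0.0847/12)^12 = 25,000 × 1.088067 = $27,201.67.
Effective rate on net proceeds: 27,201.67 / 24,925 − 1 = 0.091341 = 9.13%.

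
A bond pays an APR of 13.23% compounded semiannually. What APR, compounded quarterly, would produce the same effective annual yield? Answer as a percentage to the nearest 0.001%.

13.018%

EAR = (1 + 0.1323/2)^2 − 1 = 0.136676.
Solve (1 + r/4)^4 = 1.136676: r/4 = 1.136676^(1/4) − 1 = 0.032545, so r = 0.130182 = 13.018%.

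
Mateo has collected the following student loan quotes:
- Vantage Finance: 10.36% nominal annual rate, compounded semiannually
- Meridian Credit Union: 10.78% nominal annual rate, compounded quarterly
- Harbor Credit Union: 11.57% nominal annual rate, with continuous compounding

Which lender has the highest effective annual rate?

Harbor Credit Union

Vantage Finance: (1 + 0.1036/2)^2 − 1 = 10.628%
Meridian Credit Union: (1 + 0.1078/4)^4 − 1 = 11.224%
Harbor Credit Union: e^0.1157 − 1 = 12.266%
The highest effective annual rate is Harbor Credit Union at 12.266%.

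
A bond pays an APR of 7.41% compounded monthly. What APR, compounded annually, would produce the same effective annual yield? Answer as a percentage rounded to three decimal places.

7.667%

EAR = (1 + 0.0741/12)^12 − 1 = 0.076669.
Compounded annually, the equivalent nominal rate is the EAR itself: 7.667%.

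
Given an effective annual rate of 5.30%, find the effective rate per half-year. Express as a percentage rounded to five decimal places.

The per-half-year rate i satisfies (1 + i)^2 = 1 + 0.0530.
i = 1.0530^(1/2) − 1 = 0.0261579 = 2.61579%.

2.61579%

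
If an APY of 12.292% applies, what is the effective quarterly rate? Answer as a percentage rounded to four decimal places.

The per-quarter rate i satisfies (1 + i)^4 = 1 + 0.12292.
i = 1.12292^(1/4) − 1 = 0.0294072 = 2.9407%.

2.9407%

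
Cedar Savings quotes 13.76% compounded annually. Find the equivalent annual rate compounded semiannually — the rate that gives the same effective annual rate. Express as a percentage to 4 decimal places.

Compounded annually, EAR = nominal = 0.137600.
Solve (1 + r/2)^2 = 1.137600: r/2 = 1.137600^(1/2) − 1 = 0.066583, so r = 0.133167 = 13.3167%.

13.3167%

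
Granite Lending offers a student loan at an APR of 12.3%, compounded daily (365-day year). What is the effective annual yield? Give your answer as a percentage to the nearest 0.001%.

EAR = (1 + 0.123/365)^365 − 1.
= (1 + 0.000337)^365 − 1 = 1.130861 − 1 = 13.086%.

13.086%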